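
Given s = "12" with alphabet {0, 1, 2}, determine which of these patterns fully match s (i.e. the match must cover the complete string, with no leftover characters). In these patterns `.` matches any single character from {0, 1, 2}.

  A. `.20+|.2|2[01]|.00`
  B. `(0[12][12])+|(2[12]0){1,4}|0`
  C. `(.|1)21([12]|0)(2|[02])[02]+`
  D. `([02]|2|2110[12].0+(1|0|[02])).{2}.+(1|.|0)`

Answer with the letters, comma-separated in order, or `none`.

A → match
B → no match
C → no match
D → no match

A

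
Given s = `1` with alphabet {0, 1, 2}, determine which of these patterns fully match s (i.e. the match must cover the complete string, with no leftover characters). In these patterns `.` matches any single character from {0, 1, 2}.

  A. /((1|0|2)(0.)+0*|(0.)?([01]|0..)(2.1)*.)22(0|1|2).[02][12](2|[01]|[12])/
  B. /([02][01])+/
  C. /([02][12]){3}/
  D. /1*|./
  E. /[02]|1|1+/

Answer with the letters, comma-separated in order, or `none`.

D, E

A → no match
B → no match
C → no match
D → match
E → match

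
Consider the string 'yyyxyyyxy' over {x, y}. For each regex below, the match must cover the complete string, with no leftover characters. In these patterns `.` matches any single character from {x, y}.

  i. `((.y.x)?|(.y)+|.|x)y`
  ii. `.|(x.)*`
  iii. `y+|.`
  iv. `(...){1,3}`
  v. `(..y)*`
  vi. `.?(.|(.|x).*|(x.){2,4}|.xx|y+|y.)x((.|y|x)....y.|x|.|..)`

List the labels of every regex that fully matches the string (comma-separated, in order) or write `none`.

iv, v, vi

i → no match
ii → no match
iii → no match
iv → match
v → match
vi → match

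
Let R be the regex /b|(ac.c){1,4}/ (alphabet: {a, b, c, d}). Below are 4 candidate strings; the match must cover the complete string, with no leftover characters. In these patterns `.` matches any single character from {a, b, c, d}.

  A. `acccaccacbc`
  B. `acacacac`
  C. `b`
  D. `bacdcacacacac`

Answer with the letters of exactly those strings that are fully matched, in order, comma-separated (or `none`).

B, C

A → no match
B → match
C → match
D → no match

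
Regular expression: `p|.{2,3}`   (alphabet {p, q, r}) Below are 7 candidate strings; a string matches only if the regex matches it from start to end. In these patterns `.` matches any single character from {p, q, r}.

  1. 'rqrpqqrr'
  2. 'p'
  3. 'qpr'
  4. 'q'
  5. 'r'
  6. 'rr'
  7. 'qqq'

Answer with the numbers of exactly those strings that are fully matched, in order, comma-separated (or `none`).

1 → no match
2 → match
3 → match
4 → no match
5 → no match
6 → match
7 → match

2, 3, 6, 7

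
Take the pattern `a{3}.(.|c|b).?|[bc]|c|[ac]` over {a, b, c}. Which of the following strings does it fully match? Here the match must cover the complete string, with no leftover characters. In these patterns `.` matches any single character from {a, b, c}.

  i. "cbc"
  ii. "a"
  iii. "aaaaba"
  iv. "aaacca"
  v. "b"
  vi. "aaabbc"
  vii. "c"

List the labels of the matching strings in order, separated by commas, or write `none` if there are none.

ii, iii, iv, v, vi, vii

i. "cbc" → no match
ii. "a" → match
iii. "aaaaba" → match
iv. "aaacca" → match
v. "b" → match
vi. "aaabbc" → match
vii. "c" → match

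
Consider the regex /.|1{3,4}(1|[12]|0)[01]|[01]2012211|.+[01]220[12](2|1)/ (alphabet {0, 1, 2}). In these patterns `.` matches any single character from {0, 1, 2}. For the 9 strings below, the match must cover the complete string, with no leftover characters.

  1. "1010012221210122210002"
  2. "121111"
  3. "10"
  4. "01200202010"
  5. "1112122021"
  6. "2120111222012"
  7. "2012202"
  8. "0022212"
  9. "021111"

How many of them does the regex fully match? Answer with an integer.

1 → no match
2 → no match
3 → no match
4 → no match
5 → match
6 → no match
7 → no match
8 → no match
9 → no match
Total matched: 1

1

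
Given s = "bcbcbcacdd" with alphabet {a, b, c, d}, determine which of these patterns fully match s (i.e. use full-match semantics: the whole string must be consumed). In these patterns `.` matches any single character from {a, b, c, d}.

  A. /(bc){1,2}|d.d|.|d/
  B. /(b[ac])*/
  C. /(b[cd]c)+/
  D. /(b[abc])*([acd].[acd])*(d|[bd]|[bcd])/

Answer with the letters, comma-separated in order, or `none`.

D

A → no match
B → no match
C → no match — must end with "c"
D → match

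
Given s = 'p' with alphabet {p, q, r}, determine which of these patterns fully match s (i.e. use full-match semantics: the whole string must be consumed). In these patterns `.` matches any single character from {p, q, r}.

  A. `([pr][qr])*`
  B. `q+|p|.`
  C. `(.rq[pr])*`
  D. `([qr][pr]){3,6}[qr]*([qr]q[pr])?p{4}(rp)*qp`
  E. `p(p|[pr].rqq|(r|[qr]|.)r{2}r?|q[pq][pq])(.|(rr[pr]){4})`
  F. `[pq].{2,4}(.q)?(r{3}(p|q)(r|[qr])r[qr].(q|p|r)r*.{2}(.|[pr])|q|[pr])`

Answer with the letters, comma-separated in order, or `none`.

A → no match
B → match
C → no match
D → no match — must end with 'qp'
E → no match
F → no match

B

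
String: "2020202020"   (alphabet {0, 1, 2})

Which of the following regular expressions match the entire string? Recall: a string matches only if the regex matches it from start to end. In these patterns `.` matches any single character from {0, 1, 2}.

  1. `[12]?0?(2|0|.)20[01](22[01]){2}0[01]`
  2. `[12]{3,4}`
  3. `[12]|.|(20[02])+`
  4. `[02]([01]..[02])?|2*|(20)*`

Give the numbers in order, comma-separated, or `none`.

1 → no match
2 → no match
3 → no match
4 → match

4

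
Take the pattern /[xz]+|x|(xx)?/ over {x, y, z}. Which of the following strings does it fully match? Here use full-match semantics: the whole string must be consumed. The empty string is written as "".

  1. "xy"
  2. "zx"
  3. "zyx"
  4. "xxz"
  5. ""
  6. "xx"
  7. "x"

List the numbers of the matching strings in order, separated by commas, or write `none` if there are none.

1 → no match
2 → match
3 → no match
4 → match
5 → match
6 → match
7 → match

2, 4, 5, 6, 7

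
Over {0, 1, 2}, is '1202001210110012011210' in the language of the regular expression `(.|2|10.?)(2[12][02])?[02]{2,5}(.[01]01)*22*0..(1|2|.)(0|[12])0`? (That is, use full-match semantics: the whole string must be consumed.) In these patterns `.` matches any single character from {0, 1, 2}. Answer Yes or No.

Yes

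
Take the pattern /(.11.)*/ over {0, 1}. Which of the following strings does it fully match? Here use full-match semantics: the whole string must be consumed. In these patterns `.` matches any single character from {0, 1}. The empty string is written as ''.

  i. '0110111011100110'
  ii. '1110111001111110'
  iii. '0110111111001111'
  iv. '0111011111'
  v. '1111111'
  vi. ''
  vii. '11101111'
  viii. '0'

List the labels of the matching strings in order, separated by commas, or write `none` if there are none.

i, ii, vi, vii

i → match
ii → match
iii → no match
iv → no match
v → no match
vi → match
vii → match
viii → no match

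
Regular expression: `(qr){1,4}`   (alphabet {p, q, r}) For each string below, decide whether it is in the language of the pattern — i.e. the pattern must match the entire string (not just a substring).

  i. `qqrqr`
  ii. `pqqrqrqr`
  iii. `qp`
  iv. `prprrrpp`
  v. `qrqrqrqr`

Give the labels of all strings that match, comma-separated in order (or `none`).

v

i → no match — must start with `qr`
ii → no match — must start with `qr`
iii → no match — must start with `qr`
iv → no match — must start with `qr`
v → match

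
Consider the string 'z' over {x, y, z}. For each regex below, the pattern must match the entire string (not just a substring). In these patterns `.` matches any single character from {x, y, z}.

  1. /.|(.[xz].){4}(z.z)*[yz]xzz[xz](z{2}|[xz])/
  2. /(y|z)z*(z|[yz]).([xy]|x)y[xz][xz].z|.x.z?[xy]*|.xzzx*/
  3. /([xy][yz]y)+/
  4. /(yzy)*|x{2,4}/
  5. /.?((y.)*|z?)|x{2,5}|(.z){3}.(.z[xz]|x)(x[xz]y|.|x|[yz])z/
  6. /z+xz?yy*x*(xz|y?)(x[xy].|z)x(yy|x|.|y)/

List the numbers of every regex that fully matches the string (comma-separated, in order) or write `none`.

1 → match
2 → no match
3 → no match — must end with 'y'
4 → no match
5 → match
6 → no match

1, 5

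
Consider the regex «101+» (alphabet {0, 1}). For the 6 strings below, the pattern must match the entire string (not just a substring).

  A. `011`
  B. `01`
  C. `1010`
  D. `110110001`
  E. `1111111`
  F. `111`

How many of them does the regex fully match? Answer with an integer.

0

A → no match — must start with `101`
B → no match — must start with `101`
C → no match — must end with `1`
D → no match — must start with `101`
E → no match — must start with `101`
F → no match — must start with `101`
Total matched: 0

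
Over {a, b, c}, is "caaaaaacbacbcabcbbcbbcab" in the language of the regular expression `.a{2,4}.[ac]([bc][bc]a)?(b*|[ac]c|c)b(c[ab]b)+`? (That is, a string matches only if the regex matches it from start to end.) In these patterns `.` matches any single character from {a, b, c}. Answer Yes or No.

Yes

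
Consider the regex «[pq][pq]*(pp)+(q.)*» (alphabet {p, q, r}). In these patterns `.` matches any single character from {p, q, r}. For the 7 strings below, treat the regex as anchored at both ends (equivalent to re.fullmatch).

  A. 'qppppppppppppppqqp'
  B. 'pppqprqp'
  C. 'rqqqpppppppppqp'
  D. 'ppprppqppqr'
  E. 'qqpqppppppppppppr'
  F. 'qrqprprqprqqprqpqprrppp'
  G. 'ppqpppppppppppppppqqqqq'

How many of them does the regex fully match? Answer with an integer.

A → no match
B → no match
C → no match
D → no match
E → no match
F → no match
G → no match
Total matched: 0

0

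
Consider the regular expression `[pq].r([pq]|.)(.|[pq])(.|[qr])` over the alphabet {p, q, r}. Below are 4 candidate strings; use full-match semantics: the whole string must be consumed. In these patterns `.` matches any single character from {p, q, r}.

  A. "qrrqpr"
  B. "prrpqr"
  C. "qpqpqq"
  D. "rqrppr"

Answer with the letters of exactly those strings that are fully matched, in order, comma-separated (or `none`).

A, B

A. "qrrqpr" → match
B. "prrpqr" → match
C. "qpqpqq" → no match
D. "rqrppr" → no match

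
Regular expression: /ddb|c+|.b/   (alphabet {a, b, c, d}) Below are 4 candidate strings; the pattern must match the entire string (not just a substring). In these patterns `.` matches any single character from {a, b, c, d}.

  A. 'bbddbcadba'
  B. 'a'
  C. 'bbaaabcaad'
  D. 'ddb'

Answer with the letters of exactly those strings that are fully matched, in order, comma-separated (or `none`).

A → no match
B → no match
C → no match
D → match

D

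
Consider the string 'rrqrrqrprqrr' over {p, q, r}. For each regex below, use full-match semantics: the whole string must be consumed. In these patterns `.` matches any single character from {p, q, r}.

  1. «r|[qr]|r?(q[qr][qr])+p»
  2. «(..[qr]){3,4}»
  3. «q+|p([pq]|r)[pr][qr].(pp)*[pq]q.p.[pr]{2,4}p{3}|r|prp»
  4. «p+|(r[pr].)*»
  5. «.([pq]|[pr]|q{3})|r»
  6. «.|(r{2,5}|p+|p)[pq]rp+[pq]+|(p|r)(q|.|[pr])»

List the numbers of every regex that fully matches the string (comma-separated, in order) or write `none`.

2

1 → no match
2 → match
3 → no match
4 → no match
5 → no match
6 → no match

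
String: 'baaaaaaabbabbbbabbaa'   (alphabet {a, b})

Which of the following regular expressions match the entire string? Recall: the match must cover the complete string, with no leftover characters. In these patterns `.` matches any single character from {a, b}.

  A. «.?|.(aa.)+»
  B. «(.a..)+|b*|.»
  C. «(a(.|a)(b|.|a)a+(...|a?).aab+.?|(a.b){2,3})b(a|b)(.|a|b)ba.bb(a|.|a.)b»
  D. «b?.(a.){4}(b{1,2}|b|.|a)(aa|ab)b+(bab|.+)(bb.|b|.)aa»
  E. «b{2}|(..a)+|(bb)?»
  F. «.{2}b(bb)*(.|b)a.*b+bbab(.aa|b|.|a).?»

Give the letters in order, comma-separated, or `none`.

A → no match
B → no match
C → no match — must start with 'a'
D → match
E → no match
F → no match

D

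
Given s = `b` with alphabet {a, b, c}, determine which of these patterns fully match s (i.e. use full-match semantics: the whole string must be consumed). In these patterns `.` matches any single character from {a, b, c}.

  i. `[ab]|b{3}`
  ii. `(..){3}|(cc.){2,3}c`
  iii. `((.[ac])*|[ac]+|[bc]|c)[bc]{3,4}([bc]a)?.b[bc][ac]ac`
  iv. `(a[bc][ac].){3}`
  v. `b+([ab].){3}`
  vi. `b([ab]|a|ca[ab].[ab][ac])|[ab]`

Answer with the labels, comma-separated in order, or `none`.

i, vi

i → match
ii → no match
iii → no match — must end with `ac`
iv → no match — must start with `a`
v → no match
vi → match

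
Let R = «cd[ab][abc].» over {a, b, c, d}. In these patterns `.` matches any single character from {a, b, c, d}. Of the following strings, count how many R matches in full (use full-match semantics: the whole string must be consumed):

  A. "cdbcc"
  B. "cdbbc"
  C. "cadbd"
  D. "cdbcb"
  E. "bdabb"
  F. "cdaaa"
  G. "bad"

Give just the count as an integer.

A → match
B → match
C → no match — must start with "cd"
D → match
E → no match — must start with "cd"
F → match
G → no match — must start with "cd"
Total matched: 4

4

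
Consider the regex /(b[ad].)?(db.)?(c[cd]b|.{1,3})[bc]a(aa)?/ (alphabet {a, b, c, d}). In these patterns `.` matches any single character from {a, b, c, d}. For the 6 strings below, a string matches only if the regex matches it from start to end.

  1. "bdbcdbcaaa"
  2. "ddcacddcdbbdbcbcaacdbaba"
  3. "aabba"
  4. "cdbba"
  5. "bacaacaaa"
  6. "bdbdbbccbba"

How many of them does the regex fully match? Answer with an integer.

5

1 → match
2 → no match
3 → match
4 → match
5 → match
6 → match
Total matched: 5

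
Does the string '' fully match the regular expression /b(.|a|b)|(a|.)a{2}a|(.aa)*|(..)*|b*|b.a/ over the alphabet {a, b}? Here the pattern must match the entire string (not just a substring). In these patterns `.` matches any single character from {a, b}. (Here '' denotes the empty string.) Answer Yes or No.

Yes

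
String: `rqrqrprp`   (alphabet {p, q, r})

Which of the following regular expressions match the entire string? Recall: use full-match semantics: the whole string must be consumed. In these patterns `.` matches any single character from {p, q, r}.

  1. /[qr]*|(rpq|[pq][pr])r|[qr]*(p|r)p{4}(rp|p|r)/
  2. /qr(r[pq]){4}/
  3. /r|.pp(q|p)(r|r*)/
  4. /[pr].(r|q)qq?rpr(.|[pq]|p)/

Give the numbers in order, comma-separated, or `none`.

4

1 → no match
2 → no match — must start with `qrr`
3 → no match
4 → match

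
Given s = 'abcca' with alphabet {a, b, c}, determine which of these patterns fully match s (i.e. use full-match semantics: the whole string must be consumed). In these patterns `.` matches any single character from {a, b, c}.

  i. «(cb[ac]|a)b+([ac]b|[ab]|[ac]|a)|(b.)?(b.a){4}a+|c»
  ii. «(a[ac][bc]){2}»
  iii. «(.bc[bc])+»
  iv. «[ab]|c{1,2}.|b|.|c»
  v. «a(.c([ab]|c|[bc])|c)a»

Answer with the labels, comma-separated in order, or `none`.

v

i → no match
ii → no match
iii → no match
iv → no match
v → match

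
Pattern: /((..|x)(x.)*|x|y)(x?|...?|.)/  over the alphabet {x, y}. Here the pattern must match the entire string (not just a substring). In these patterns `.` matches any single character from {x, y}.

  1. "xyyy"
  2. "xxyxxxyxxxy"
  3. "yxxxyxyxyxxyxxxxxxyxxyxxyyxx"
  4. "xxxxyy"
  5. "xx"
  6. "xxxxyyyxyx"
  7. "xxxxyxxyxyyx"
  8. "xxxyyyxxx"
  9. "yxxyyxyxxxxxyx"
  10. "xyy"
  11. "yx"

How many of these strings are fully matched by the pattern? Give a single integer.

1 → match
2 → match
3 → no match
4 → match
5 → match
6 → no match
7 → no match
8 → no match
9 → no match
10 → match
11 → match
Total matched: 6

6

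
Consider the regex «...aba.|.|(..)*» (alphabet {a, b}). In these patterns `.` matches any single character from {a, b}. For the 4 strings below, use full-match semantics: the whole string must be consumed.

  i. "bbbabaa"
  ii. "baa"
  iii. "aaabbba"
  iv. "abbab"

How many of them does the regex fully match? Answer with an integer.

1

i → match
ii → no match
iii → no match
iv → no match
Total matched: 1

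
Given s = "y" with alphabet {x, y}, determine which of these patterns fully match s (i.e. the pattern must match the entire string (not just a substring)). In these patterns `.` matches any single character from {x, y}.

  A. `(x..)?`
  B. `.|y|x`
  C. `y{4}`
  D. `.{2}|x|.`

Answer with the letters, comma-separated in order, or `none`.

A → no match
B → match
C → no match
D → match

B, D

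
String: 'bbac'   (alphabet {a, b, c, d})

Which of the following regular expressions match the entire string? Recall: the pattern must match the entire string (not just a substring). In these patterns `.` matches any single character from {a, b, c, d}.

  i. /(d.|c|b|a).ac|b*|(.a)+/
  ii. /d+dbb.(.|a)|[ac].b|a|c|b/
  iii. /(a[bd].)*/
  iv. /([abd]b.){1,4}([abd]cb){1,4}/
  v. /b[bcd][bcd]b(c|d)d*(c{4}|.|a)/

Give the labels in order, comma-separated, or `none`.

i → match
ii → no match
iii → no match
iv → no match — must end with 'cb'
v → no match

i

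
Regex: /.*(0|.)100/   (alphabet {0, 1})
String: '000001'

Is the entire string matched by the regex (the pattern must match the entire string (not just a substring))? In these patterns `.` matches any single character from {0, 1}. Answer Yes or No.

Every match must end with '100', but '000001' does not.

No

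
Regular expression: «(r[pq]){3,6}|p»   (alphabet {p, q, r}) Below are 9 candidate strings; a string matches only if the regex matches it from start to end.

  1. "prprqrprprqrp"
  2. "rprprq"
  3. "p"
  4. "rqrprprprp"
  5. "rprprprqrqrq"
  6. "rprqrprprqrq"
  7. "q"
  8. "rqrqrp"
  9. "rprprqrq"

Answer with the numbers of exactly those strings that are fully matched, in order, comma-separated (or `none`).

2, 3, 4, 5, 6, 8, 9

1 → no match
2 → match
3 → match
4 → match
5 → match
6 → match
7 → no match
8 → match
9 → match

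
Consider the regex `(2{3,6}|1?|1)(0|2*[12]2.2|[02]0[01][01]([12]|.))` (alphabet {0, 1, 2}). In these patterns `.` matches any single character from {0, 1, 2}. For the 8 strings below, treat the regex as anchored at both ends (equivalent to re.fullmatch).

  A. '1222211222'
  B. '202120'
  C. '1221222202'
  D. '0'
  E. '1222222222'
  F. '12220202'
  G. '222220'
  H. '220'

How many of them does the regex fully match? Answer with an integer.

A → no match
B → no match
C → no match
D → match
E → match
F → no match
G → match
H → no match
Total matched: 3

3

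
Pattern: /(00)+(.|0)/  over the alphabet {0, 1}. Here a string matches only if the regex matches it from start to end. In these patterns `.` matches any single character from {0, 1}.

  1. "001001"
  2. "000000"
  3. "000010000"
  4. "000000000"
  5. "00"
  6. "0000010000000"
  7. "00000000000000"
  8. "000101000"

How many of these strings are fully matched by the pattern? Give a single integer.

1

1 → no match
2 → no match
3 → no match
4 → match
5 → no match
6 → no match
7 → no match
8 → no match
Total matched: 1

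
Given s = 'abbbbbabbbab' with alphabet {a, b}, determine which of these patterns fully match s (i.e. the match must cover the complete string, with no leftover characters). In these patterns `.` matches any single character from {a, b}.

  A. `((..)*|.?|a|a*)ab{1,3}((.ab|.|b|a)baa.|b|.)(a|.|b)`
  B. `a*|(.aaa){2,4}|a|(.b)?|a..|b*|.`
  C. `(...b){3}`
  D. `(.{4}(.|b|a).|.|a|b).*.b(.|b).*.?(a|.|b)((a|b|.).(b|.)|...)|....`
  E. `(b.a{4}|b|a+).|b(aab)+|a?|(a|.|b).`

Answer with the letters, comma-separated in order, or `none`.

A, C, D

A → match
B → no match
C → match
D → match
E → no match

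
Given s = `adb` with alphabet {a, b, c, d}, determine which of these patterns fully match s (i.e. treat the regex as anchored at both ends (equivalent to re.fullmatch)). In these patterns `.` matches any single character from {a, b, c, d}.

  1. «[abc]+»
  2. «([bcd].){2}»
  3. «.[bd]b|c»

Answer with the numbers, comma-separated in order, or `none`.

1 → no match
2 → no match
3 → match

3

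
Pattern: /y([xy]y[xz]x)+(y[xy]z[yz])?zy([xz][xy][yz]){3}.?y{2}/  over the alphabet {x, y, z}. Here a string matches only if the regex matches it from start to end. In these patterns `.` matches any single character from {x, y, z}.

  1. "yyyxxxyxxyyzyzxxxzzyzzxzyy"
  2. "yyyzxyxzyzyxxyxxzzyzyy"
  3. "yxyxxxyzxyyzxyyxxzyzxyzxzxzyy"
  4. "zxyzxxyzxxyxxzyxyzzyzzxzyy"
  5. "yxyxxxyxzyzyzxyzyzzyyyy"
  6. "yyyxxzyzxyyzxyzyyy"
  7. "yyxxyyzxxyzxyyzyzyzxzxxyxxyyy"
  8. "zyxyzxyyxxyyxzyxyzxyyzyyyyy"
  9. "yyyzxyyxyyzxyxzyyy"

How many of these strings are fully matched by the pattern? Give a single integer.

1 → no match
2 → match
3 → no match
4 → no match — must start with "y"
5 → no match
6 → no match
7 → no match
8 → no match — must start with "y"
9 → no match
Total matched: 1

1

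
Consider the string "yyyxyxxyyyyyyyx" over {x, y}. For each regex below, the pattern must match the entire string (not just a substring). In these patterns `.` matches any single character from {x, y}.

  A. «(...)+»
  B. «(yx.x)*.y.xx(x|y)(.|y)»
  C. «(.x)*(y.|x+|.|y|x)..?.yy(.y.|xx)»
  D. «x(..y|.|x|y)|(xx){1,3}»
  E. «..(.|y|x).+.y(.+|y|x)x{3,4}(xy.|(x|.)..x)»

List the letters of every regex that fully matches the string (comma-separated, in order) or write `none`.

A

A → match
B → no match
C → no match
D → no match
E → no match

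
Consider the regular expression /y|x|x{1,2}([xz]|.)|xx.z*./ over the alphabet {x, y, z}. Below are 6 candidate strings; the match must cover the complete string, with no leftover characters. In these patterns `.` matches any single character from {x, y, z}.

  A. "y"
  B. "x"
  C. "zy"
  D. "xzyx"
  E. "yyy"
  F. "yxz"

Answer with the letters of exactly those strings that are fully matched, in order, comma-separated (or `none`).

A, B

A → match
B → match
C → no match
D → no match
E → no match
F → no match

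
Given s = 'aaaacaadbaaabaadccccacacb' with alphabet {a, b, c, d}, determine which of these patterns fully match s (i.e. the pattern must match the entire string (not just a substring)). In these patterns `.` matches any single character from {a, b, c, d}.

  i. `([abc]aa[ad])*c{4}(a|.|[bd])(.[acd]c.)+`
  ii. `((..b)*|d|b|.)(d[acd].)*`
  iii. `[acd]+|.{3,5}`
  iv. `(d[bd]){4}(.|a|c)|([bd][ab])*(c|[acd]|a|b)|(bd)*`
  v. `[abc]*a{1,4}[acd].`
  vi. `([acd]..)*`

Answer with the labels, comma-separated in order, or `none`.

i

i → match
ii → no match
iii → no match
iv → no match
v → no match
vi → no match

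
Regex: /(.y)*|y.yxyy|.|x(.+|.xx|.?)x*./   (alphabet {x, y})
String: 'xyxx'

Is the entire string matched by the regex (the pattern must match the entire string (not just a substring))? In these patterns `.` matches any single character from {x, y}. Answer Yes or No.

Yes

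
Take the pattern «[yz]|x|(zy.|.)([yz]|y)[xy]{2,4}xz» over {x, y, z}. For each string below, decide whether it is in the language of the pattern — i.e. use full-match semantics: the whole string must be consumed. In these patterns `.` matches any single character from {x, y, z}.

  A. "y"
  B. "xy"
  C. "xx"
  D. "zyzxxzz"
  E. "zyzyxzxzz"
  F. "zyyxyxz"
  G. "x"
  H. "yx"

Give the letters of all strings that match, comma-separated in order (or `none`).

A, F, G

A. "y" → match
B. "xy" → no match
C. "xx" → no match
D. "zyzxxzz" → no match
E. "zyzyxzxzz" → no match
F. "zyyxyxz" → match
G. "x" → match
H. "yx" → no match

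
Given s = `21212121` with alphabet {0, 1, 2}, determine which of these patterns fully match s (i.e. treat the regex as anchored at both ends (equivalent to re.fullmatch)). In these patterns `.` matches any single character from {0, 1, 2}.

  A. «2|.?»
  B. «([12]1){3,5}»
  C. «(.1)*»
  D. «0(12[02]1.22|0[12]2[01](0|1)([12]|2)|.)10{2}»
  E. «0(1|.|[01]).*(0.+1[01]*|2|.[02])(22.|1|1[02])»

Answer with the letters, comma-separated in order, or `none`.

B, C

A → no match
B → match
C → match
D → no match — must start with `0`
E → no match — must start with `0`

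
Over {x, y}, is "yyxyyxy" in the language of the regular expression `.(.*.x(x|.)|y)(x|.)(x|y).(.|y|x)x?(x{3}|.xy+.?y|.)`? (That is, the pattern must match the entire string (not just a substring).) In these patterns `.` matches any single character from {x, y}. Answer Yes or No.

Yes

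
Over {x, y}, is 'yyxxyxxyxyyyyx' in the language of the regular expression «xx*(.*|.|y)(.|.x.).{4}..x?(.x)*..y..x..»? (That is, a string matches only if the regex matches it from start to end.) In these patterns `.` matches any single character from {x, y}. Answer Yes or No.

Every match must start with 'x', but 'yyxxyxxyxyyyyx' does not.

No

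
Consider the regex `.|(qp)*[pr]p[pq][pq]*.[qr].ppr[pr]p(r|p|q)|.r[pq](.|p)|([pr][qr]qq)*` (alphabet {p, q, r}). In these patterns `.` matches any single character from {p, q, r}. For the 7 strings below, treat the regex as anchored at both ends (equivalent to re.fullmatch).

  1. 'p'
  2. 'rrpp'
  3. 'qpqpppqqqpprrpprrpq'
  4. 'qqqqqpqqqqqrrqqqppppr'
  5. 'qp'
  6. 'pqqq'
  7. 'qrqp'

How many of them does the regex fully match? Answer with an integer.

5

1 → match
2 → match
3 → match
4 → no match
5 → no match
6 → match
7 → match
Total matched: 5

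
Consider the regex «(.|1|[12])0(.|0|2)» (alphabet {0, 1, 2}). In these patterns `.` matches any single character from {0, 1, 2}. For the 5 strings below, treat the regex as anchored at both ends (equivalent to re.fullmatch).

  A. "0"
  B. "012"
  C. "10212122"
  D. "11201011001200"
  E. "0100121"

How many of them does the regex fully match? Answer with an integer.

0

A → no match
B → no match
C → no match
D → no match
E → no match
Total matched: 0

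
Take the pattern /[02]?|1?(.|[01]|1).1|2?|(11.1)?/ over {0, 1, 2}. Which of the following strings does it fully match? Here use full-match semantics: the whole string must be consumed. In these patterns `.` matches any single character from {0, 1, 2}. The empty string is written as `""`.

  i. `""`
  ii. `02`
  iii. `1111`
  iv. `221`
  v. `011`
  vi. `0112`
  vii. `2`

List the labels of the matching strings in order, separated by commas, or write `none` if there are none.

i → match
ii → no match
iii → match
iv → match
v → match
vi → no match
vii → match

i, iii, iv, v, vii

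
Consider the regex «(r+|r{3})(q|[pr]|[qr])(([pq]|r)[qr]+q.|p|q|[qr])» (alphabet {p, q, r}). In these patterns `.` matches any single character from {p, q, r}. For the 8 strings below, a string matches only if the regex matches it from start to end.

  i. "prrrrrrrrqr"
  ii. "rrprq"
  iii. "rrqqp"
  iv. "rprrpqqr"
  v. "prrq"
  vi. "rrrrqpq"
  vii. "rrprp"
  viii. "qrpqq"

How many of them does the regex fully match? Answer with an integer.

i → no match — must start with "r"
ii → no match
iii → no match
iv → no match
v → no match — must start with "r"
vi → no match
vii → no match
viii → no match — must start with "r"
Total matched: 0

0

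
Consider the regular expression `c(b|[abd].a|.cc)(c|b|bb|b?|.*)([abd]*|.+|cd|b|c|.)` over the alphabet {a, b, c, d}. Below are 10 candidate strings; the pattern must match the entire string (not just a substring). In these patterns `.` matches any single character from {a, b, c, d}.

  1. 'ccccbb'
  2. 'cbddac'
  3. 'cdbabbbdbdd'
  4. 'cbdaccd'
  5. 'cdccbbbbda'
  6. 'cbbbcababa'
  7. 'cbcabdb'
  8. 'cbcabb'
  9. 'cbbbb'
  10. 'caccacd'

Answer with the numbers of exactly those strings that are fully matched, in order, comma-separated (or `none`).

1, 2, 3, 4, 5, 6, 7, 8, 9, 10

1 → match
2 → match
3 → match
4 → match
5 → match
6 → match
7 → match
8 → match
9 → match
10 → match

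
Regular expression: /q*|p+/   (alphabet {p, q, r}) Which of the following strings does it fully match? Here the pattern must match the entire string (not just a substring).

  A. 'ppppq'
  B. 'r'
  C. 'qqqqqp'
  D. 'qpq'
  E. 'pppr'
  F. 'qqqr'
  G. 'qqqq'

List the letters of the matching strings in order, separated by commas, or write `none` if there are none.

G

A → no match
B → no match
C → no match
D → no match
E → no match
F → no match
G → match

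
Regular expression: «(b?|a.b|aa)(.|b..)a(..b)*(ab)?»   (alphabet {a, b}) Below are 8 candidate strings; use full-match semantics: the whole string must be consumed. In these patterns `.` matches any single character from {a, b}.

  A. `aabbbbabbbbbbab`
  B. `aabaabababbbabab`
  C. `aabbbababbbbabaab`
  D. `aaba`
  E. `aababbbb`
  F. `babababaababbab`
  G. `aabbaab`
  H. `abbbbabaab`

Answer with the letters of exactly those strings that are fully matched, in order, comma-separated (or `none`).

A, B, D, E, F, G

A → match
B → match
C → no match
D → match
E → match
F → match
G → match
H → no match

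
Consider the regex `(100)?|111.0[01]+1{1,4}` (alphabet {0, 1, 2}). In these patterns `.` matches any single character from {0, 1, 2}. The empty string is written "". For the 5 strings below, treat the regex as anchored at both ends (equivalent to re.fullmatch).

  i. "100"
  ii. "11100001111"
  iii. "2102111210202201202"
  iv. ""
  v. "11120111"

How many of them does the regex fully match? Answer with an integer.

i → match
ii → match
iii → no match
iv → match
v → match
Total matched: 4

4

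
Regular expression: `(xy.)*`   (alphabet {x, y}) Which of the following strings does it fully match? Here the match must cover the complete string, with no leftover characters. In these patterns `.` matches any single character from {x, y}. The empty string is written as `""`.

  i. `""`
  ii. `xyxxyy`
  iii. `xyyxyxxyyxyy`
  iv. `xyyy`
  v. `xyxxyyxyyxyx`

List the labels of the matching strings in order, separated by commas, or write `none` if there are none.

i → match
ii → match
iii → match
iv → no match
v → match

i, ii, iii, v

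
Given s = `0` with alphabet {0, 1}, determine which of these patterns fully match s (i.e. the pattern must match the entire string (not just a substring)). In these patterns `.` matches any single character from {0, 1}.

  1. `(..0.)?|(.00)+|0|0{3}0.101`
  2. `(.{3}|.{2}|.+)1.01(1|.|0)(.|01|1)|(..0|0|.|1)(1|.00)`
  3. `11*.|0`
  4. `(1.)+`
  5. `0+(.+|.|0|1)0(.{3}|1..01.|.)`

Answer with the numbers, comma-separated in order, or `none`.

1 → match
2 → no match
3 → match
4 → no match — must start with `1`
5 → no match

1, 3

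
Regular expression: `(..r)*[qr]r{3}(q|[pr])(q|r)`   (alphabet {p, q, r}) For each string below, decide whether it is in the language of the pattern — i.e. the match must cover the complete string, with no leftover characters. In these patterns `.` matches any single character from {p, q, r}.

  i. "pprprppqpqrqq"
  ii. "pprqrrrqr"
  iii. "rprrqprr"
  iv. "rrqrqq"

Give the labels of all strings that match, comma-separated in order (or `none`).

i → no match
ii → match
iii → no match
iv → no match

ii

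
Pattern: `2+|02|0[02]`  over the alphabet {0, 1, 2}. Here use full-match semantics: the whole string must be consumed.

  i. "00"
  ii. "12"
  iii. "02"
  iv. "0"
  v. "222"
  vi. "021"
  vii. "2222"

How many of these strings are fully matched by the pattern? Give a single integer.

4

i → match
ii → no match
iii → match
iv → no match
v → match
vi → no match
vii → match
Total matched: 4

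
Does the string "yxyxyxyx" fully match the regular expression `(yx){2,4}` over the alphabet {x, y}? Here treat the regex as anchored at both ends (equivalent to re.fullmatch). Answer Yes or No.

Yes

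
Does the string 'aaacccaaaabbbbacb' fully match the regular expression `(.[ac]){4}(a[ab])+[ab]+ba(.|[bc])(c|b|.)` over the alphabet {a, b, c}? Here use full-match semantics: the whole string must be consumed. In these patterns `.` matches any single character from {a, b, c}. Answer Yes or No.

Yes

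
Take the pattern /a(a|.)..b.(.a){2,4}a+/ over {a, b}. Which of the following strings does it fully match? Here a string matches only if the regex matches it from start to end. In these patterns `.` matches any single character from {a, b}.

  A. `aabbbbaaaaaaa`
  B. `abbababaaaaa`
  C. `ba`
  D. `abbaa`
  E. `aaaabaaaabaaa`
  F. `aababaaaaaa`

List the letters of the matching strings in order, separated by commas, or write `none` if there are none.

A → match
B → match
C → no match — must start with `a`
D → no match
E → no match
F → match

A, B, F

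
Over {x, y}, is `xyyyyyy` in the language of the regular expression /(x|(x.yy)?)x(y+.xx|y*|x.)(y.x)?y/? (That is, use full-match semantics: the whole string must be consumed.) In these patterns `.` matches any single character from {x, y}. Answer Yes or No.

Yes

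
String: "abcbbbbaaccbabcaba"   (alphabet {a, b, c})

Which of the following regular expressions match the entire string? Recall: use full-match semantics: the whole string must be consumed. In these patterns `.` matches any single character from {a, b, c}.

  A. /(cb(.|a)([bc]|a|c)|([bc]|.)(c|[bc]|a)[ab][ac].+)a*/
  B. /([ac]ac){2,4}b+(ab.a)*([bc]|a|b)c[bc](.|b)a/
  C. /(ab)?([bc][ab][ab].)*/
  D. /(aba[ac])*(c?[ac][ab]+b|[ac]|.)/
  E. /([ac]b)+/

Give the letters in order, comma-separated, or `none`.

A → no match
B → no match
C → match
D → no match
E → no match — must end with "b"

C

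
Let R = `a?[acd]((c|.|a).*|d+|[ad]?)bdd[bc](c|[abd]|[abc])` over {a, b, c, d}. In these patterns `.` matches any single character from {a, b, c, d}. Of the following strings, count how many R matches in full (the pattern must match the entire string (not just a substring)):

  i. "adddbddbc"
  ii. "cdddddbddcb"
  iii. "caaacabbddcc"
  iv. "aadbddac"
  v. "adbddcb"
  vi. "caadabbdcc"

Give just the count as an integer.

i → match
ii → match
iii → match
iv → no match
v → match
vi → no match
Total matched: 4

4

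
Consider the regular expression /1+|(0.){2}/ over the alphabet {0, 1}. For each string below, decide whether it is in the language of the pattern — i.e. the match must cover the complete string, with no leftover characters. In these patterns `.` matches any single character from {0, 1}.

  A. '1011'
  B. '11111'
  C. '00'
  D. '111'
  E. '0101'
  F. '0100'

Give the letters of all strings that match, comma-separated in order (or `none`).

A → no match
B → match
C → no match
D → match
E → match
F → match

B, D, E, F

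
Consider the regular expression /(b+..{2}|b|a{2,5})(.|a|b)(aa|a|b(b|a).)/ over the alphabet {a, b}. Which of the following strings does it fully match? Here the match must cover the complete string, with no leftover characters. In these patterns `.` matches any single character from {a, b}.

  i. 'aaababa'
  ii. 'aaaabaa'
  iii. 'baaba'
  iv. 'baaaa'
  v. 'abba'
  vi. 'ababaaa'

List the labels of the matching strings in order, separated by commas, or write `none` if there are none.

ii

i → no match
ii → match
iii → no match
iv → no match
v → no match
vi → no match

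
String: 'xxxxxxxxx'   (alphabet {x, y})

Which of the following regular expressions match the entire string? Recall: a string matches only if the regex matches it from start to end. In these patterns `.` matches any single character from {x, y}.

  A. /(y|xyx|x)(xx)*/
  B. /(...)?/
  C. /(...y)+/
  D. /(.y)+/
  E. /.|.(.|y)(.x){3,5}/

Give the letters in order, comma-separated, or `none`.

A → match
B → no match
C → no match — must end with 'y'
D → no match — must end with 'y'
E → no match

A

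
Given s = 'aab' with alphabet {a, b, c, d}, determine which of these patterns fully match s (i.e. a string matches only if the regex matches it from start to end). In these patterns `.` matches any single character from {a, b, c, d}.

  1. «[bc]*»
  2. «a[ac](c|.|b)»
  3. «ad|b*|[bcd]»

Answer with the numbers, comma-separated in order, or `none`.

1 → no match
2 → match
3 → no match

2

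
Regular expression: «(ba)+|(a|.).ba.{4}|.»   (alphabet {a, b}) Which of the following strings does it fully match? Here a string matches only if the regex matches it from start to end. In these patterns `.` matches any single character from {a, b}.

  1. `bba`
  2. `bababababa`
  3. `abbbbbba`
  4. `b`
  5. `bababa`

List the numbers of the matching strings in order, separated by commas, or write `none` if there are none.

1 → no match
2 → match
3 → no match
4 → match
5 → match

2, 4, 5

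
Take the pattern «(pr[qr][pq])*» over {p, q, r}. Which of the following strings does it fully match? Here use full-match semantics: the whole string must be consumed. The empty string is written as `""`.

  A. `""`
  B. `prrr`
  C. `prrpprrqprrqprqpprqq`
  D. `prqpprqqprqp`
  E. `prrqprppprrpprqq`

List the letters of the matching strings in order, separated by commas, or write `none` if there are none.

A. `""` → match
B. `prrr` → no match
C → match
D. `prqpprqqprqp` → match
E → no match

A, C, D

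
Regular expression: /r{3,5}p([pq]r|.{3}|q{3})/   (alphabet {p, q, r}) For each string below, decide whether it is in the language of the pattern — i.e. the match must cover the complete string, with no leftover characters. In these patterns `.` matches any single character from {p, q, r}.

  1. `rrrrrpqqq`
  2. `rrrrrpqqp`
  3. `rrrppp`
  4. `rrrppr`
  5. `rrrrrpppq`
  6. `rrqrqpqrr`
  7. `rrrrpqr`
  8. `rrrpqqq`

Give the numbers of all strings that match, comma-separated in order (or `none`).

1, 2, 4, 5, 7, 8

1. `rrrrrpqqq` → match
2. `rrrrrpqqp` → match
3. `rrrppp` → no match
4. `rrrppr` → match
5. `rrrrrpppq` → match
6. `rrqrqpqrr` → no match
7. `rrrrpqr` → match
8. `rrrpqqq` → match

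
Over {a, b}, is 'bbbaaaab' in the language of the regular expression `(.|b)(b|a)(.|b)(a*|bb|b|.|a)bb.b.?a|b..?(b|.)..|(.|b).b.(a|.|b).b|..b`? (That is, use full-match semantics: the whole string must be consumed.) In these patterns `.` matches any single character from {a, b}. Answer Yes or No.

No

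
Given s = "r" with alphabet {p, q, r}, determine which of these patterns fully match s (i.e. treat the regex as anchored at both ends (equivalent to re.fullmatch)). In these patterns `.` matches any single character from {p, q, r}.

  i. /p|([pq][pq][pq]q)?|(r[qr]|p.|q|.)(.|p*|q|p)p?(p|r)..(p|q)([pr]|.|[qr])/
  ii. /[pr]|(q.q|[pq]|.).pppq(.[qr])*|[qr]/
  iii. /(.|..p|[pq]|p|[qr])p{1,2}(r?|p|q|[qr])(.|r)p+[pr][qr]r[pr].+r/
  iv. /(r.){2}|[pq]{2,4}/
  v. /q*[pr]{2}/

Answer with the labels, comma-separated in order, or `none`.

ii

i → no match
ii → match
iii → no match
iv → no match
v → no match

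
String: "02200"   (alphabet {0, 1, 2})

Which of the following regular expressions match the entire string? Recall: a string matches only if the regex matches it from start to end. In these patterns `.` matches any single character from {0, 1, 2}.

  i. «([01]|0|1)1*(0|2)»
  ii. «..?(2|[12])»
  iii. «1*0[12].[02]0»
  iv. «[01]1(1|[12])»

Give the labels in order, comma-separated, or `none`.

iii

i → no match
ii → no match
iii → match
iv → no match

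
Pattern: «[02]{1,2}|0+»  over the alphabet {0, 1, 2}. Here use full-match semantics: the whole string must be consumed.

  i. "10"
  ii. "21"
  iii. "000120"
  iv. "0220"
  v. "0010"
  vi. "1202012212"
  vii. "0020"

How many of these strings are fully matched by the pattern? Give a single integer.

i → no match
ii → no match
iii → no match
iv → no match
v → no match
vi → no match
vii → no match
Total matched: 0

0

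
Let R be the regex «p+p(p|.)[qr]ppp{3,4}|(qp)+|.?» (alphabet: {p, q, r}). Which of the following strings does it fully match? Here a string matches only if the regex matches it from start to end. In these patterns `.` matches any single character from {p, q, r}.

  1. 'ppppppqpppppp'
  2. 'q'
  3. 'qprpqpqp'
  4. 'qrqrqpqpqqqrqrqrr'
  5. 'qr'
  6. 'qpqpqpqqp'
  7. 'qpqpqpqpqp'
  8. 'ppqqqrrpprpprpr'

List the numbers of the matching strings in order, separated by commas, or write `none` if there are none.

1 → match
2 → match
3 → no match
4 → no match
5 → no match
6 → no match
7 → match
8 → no match

1, 2, 7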